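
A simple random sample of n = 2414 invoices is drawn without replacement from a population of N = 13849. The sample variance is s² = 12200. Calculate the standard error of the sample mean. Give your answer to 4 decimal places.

2.0428

Under SRS without replacement, Var(ȳ) = (1 − f)·s²/n with f = n/N = 2414/13849 = 0.17430861.
Var(ȳ) = (1 − 0.17430861)·12200/2414 = 0.82569139·5.0538525 = 4.1729225.
SE(ȳ) = √(4.1729225) = 2.0428.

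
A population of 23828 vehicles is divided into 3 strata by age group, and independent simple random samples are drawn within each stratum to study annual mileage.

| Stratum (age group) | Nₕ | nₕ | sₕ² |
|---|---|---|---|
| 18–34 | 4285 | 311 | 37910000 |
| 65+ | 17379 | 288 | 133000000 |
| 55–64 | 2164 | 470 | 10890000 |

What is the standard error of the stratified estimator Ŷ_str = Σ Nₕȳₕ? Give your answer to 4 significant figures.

Var(Ŷ_str) = Σₕ Nₕ²(1 − fₕ)sₕ²/nₕ.
18–34: 4285²·(1 − 311/4285)·37910000/311 = 2.0757358 × 10^12.
65+: 17379²·(1 − 288/17379)·133000000/288 = 1.3716756 × 10^14.
55–64: 2164²·(1 − 470/2164)·10890000/470 = 8.4937737 × 10^10.
Sum = 1.3932823 × 10^14.
SE = √(1.3932823 × 10^14) = 1.180 × 10^7.

1.180 × 10^7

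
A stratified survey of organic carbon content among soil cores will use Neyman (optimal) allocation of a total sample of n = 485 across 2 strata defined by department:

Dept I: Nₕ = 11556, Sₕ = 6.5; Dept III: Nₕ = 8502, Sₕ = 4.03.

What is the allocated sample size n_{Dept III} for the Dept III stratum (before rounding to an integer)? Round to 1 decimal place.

151.9

Neyman allocation: nₕ = n·NₕSₕ / Σⱼ NⱼSⱼ.
Σ NⱼSⱼ = 11556·6.5 + 8502·4.03 = 109377.06.
n_{Dept III} = 485·8502·4.03 / 109377.06 = 151.9.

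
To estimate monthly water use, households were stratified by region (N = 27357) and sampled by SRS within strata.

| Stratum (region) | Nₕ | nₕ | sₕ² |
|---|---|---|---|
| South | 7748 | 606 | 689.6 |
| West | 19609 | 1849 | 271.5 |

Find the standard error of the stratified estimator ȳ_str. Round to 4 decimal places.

Var(ȳ_str) = Σₕ Wₕ²(1 − fₕ)sₕ²/nₕ with Wₕ = Nₕ/N, N = 27357.
South: Wₕ = 0.28321819; term = 0.28321819²·(1 − 0.07821373)·689.6/606 = 0.084138961.
West: Wₕ = 0.71678181; term = 0.71678181²·(1 − 0.09429344)·271.5/1849 = 0.06832732.
Sum = 0.15246628.
SE = √(0.15246628) = 0.3905.

0.3905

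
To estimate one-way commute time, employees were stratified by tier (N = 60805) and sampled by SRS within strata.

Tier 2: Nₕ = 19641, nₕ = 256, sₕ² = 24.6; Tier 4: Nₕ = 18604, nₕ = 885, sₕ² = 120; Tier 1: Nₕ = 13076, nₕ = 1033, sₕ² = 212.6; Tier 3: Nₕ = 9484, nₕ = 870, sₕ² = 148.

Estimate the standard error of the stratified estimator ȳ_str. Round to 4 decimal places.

0.1858

Var(ȳ_str) = Σₕ Wₕ²(1 − fₕ)sₕ²/nₕ with Wₕ = Nₕ/N, N = 60805.
Tier 2: Wₕ = 0.32301620; term = 0.32301620²·(1 − 0.01303396)·24.6/256 = 0.0098956872.
Tier 4: Wₕ = 0.30596168; term = 0.30596168²·(1 − 0.04757041)·120/885 = 0.012089405.
Tier 1: Wₕ = 0.21504810; term = 0.21504810²·(1 − 0.07899969)·212.6/1033 = 0.0087658483.
Tier 3: Wₕ = 0.15597402; term = 0.15597402²·(1 − 0.09173345)·148/870 = 0.0037588958.
Sum = 0.034509836.
SE = √(0.034509836) = 0.1858.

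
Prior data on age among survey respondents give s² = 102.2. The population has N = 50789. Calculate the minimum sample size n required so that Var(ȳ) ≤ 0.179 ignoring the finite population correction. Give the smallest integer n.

Without fpc, n₀ = s²/D = 102.2/0.179 = 570.9497.
Rounding up, n = 571.

571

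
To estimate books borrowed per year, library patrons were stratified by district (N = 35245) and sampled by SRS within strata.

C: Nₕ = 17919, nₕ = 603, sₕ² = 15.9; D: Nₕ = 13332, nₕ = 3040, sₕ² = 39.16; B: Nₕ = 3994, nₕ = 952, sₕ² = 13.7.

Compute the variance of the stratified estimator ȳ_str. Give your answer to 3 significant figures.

0.00815

Var(ȳ_str) = Σₕ Wₕ²(1 − fₕ)sₕ²/nₕ with Wₕ = Nₕ/N, N = 35245.
C: Wₕ = 0.50841254; term = 0.50841254²·(1 − 0.03365143)·15.9/603 = 0.0065863701.
D: Wₕ = 0.37826642; term = 0.37826642²·(1 − 0.22802280)·39.16/3040 = 0.0014228829.
B: Wₕ = 0.11332104; term = 0.11332104²·(1 − 0.23835754)·13.7/952 = 1.4075242 × 10^-4.
Sum = 0.0081500054.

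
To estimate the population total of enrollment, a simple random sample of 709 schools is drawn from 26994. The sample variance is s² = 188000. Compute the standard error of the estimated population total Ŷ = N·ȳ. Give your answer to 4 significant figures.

Var(Ŷ) = N²·Var(ȳ) = N²·(1 − n/N)·s²/n.
f = 709/26994 = 0.02626510; Var(ȳ) = 0.97373490·188000/709 = 258.19769.
Var(Ŷ) = 26994² · 258.19769 = 1.8814247 × 10^11.
SE(Ŷ) = √(1.8814247 × 10^11) = 433800.

433800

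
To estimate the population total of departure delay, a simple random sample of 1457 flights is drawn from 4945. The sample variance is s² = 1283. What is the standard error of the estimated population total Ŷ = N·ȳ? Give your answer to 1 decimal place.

Var(Ŷ) = N²·Var(ȳ) = N²·(1 − n/N)·s²/n.
f = 1457/4945 = 0.29464105; Var(ȳ) = 0.70535895·1283/1457 = 0.62112253.
Var(Ŷ) = 4945² · 0.62112253 = 1.5188325 × 10^7.
SE(Ŷ) = √(1.5188325 × 10^7) = 3897.2.

3897.2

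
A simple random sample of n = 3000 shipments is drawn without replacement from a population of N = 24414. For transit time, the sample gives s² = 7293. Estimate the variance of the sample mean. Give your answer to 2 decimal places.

2.13

Under SRS without replacement, Var(ȳ) = (1 − f)·s²/n with f = n/N = 3000/24414 = 0.12288031.
Var(ȳ) = (1 − 0.12288031)·7293/3000 = 0.87711969·2.431 = 2.132278.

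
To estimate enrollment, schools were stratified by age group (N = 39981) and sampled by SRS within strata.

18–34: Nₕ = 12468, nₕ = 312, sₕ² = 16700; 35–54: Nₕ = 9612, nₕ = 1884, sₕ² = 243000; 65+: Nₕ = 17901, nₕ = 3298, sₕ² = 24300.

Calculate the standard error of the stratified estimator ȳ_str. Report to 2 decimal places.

Var(ȳ_str) = Σₕ Wₕ²(1 − fₕ)sₕ²/nₕ with Wₕ = Nₕ/N, N = 39981.
18–34: Wₕ = 0.31184813; term = 0.31184813²·(1 − 0.02502406)·16700/312 = 5.0750702.
35–54: Wₕ = 0.24041420; term = 0.24041420²·(1 − 0.19600499)·243000/1884 = 5.9937544.
65+: Wₕ = 0.44773768; term = 0.44773768²·(1 − 0.18423552)·24300/3298 = 1.2049463.
Sum = 12.273771.
SE = √(12.273771) = 3.50.

3.50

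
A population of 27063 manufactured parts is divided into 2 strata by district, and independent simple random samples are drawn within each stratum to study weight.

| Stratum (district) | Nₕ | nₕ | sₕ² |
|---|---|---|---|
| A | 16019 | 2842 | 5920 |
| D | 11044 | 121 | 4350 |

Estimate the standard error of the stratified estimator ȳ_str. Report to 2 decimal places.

2.55

Var(ȳ_str) = Σₕ Wₕ²(1 − fₕ)sₕ²/nₕ with Wₕ = Nₕ/N, N = 27063.
A: Wₕ = 0.59191516; term = 0.59191516²·(1 − 0.17741432)·5920/2842 = 0.60034059.
D: Wₕ = 0.40808484; term = 0.40808484²·(1 − 0.01095618)·4350/121 = 5.9213447.
Sum = 6.5216853.
SE = √(6.5216853) = 2.55.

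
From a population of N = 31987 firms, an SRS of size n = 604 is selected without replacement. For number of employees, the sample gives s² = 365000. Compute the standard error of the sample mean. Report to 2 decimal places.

24.35

Under SRS without replacement, Var(ȳ) = (1 − f)·s²/n with f = n/N = 604/31987 = 0.01888267.
Var(ȳ) = (1 − 0.01888267)·365000/604 = 0.98111733·604.30464 = 592.89375.
SE(ȳ) = √(592.89375) = 24.35.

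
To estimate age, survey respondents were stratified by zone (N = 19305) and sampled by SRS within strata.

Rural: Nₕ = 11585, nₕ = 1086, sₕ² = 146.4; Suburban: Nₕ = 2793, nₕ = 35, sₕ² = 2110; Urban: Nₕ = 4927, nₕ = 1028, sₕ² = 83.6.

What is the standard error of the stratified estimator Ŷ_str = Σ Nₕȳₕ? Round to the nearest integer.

21962

Var(Ŷ_str) = Σₕ Nₕ²(1 − fₕ)sₕ²/nₕ.
Rural: 11585²·(1 − 1086/11585)·146.4/1086 = 1.6396654 × 10^7.
Suburban: 2793²·(1 − 35/2793)·2110/35 = 4.6438652 × 10^8.
Urban: 4927²·(1 − 1028/4927)·83.6/1028 = 1.5622443 × 10^6.
Sum = 4.8234542 × 10^8.
SE = √(4.8234542 × 10^8) = 21962.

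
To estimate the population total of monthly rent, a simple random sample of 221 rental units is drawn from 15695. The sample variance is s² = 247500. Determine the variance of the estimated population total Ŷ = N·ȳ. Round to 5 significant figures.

Var(Ŷ) = N²·Var(ȳ) = N²·(1 − n/N)·s²/n.
f = 221/15695 = 0.01408092; Var(ȳ) = 0.98591908·247500/221 = 1104.1401.
Var(Ŷ) = 15695² · 1104.1401 = 2.7198617 × 10^11.

2.7199 × 10^11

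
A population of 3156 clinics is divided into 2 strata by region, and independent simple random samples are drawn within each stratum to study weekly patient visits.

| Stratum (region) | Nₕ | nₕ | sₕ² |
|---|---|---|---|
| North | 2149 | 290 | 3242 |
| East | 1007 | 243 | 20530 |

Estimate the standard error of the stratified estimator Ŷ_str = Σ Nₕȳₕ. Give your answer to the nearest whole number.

10472

Var(Ŷ_str) = Σₕ Nₕ²(1 − fₕ)sₕ²/nₕ.
North: 2149²·(1 − 290/2149)·3242/290 = 4.4661244 × 10^7.
East: 1007²·(1 − 243/1007)·20530/243 = 6.4998825 × 10^7.
Sum = 1.0966007 × 10^8.
SE = √(1.0966007 × 10^8) = 10472.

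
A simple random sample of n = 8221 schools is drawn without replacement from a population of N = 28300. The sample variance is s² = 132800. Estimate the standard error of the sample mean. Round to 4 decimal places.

3.3854

Under SRS without replacement, Var(ȳ) = (1 − f)·s²/n with f = n/N = 8221/28300 = 0.29049470.
Var(ȳ) = (1 − 0.29049470)·132800/8221 = 0.70950530·16.153753 = 11.461173.
SE(ȳ) = √(11.461173) = 3.3854.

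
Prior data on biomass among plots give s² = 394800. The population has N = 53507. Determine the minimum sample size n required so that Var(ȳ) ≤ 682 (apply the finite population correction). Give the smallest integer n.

Without fpc, n₀ = s²/D = 394800/682 = 578.8856.
With fpc, (1 − n/N)·s²/n ≤ D requires n ≥ n₀/(1 + n₀/N) = 578.8856/(1 + 578.8856/53507) = 572.6897.
Rounding up, n = 573.

573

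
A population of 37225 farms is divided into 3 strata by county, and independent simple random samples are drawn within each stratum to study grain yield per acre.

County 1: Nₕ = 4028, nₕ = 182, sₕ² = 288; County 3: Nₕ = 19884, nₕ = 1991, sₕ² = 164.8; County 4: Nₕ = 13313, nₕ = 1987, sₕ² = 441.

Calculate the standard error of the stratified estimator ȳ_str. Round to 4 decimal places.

0.2512

Var(ȳ_str) = Σₕ Wₕ²(1 − fₕ)sₕ²/nₕ with Wₕ = Nₕ/N, N = 37225.
County 1: Wₕ = 0.10820685; term = 0.10820685²·(1 − 0.04518371)·288/182 = 0.01769092.
County 3: Wₕ = 0.53415715; term = 0.53415715²·(1 − 0.10013076)·164.8/1991 = 0.021252178.
County 4: Wₕ = 0.35763600; term = 0.35763600²·(1 − 0.14925261)·441/1987 = 0.024150371.
Sum = 0.063093469.
SE = √(0.063093469) = 0.2512.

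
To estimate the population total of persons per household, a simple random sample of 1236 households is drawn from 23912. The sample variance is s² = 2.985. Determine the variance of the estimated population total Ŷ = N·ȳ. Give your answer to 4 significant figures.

1.310 × 10^6

Var(Ŷ) = N²·Var(ȳ) = N²·(1 − n/N)·s²/n.
f = 1236/23912 = 0.05168953; Var(ȳ) = 0.94831047·2.985/1236 = 0.0022902158.
Var(Ŷ) = 23912² · 0.0022902158 = 1.3095082 × 10^6.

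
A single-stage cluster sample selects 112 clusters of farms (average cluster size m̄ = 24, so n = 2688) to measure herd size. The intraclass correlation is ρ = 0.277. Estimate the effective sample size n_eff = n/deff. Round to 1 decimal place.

deff = 1 + (24 − 1)·0.277 = 1 + 6.371 = 7.371.
n_eff = 2688 / 7.371 = 364.7.

364.7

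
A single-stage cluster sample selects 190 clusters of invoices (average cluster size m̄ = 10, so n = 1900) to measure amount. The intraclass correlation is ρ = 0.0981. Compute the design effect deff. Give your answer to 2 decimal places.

1.88

deff = 1 + (10 − 1)·0.0981 = 1 + 0.8829 = 1.8829.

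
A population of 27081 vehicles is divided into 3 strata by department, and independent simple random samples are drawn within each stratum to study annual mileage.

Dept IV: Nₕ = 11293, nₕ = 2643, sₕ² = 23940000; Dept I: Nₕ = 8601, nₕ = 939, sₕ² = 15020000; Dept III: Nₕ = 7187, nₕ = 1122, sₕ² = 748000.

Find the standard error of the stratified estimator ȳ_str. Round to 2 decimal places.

51.80

Var(ȳ_str) = Σₕ Wₕ²(1 − fₕ)sₕ²/nₕ with Wₕ = Nₕ/N, N = 27081.
Dept IV: Wₕ = 0.41700823; term = 0.41700823²·(1 − 0.23403879)·23940000/2643 = 1206.488.
Dept I: Wₕ = 0.31760275; term = 0.31760275²·(1 − 0.10917335)·15020000/939 = 1437.3616.
Dept III: Wₕ = 0.26538902; term = 0.26538902²·(1 − 0.15611521)·748000/1122 = 39.623953.
Sum = 2683.4736.
SE = √(2683.4736) = 51.80.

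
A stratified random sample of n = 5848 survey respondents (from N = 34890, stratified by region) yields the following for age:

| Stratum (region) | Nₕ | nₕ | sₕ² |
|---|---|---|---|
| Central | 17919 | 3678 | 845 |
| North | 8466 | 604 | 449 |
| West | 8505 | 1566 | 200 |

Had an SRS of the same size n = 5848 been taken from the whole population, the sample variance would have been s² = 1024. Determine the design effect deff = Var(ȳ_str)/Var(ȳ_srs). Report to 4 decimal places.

0.6518

Var(ȳ_str) = Σ Wₕ²(1−fₕ)sₕ²/nₕ with Wₕ = Nₕ/34890:
  Central: (17919/34890)²·(1−3678/17919)·845/3678 = 0.0481612
  North: (8466/34890)²·(1−604/8466)·449/604 = 0.040646089
  West: (8505/34890)²·(1−1566/8505)·200/1566 = 0.0061916658
  → Var(ȳ_str) = 0.094998955.
Var(ȳ_srs) = (1 − 5848/34890)·1024/5848 = 0.14575322.
deff = 0.094998955 / 0.14575322 = 0.6518.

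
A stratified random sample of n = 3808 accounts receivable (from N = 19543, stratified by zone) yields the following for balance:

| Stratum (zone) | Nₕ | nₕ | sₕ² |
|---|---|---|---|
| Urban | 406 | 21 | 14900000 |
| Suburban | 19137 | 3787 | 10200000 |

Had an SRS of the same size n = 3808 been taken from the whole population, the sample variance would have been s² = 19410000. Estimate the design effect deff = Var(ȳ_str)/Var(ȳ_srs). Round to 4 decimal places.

Var(ȳ_str) = Σ Wₕ²(1−fₕ)sₕ²/nₕ with Wₕ = Nₕ/19543:
  Urban: (406/19543)²·(1−21/406)·14900000/21 = 290.38306
  Suburban: (19137/19543)²·(1−3787/19137)·10200000/3787 = 2071.594
  → Var(ȳ_str) = 2361.9771.
Var(ȳ_srs) = (1 − 3808/19543)·19410000/3808 = 4103.9694.
deff = 2361.9771 / 4103.9694 = 0.5755.

0.5755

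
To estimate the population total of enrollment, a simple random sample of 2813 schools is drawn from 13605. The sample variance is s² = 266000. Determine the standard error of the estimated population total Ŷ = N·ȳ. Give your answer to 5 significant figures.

Var(Ŷ) = N²·Var(ȳ) = N²·(1 − n/N)·s²/n.
f = 2813/13605 = 0.20676222; Var(ȳ) = 0.79323778·266000/2813 = 75.009332.
Var(Ŷ) = 13605² · 75.009332 = 1.3883929 × 10^10.
SE(Ŷ) = √(1.3883929 × 10^10) = 117830.

117830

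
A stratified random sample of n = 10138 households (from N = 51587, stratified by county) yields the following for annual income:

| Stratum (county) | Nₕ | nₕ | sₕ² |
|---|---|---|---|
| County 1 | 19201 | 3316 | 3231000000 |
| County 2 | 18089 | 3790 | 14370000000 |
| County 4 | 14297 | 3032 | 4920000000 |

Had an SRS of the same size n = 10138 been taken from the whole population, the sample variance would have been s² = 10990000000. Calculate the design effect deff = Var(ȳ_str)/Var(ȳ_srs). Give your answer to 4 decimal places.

Var(ȳ_str) = Σ Wₕ²(1−fₕ)sₕ²/nₕ with Wₕ = Nₕ/51587:
  County 1: (19201/51587)²·(1−3316/19201)·3231000000/3316 = 111674.23
  County 2: (18089/51587)²·(1−3790/18089)·14370000000/3790 = 368516.75
  County 4: (14297/51587)²·(1−3032/14297)·4920000000/3032 = 98204.519
  → Var(ȳ_str) = 578395.5.
Var(ȳ_srs) = (1 − 10138/51587)·10990000000/10138 = 871002.08.
deff = 578395.5 / 871002.08 = 0.6641.

0.6641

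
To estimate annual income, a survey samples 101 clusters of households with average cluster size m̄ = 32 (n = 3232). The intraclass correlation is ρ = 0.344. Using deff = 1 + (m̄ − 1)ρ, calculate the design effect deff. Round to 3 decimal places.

deff = 1 + (32 − 1)·0.344 = 1 + 10.664 = 11.664.

11.664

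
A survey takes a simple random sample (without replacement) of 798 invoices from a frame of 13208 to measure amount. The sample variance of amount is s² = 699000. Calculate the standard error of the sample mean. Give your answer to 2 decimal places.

Under SRS without replacement, Var(ȳ) = (1 − f)·s²/n with f = n/N = 798/13208 = 0.06041793.
Var(ȳ) = (1 − 0.06041793)·699000/798 = 0.93958207·875.93985 = 823.01738.
SE(ȳ) = √(823.01738) = 28.69.

28.69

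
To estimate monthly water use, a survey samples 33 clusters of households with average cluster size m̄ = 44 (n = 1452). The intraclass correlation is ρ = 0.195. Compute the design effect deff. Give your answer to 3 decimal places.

9.385

deff = 1 + (44 − 1)·0.195 = 1 + 8.385 = 9.385.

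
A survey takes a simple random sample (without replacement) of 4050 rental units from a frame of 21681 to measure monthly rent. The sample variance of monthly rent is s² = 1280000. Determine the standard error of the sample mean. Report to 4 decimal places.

Under SRS without replacement, Var(ȳ) = (1 − f)·s²/n with f = n/N = 4050/21681 = 0.18679950.
Var(ȳ) = (1 − 0.18679950)·1280000/4050 = 0.81320050·316.04938 = 257.01152.
SE(ȳ) = √(257.01152) = 16.0316.

16.0316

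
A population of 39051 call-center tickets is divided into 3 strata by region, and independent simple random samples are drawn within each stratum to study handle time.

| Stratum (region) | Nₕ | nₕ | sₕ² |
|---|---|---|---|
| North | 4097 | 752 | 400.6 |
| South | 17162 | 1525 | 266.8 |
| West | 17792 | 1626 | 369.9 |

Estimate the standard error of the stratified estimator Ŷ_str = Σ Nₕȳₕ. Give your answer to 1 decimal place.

Var(Ŷ_str) = Σₕ Nₕ²(1 − fₕ)sₕ²/nₕ.
North: 4097²·(1 − 752/4097)·400.6/752 = 7.3005435 × 10^6.
South: 17162²·(1 − 1525/17162)·266.8/1525 = 4.6950186 × 10^7.
West: 17792²·(1 − 1626/17792)·369.9/1626 = 6.5432142 × 10^7.
Sum = 1.1968287 × 10^8.
SE = √(1.1968287 × 10^8) = 10940.0.

10940.0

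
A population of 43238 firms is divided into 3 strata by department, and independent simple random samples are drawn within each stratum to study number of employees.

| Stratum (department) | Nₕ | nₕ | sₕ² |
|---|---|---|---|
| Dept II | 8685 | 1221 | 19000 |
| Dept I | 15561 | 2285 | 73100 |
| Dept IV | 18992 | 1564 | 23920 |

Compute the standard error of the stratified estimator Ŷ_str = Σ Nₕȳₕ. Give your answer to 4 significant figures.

112600

Var(Ŷ_str) = Σₕ Nₕ²(1 − fₕ)sₕ²/nₕ.
Dept II: 8685²·(1 − 1221/8685)·19000/1221 = 1.0087403 × 10^9.
Dept I: 15561²·(1 − 2285/15561)·73100/2285 = 6.6090025 × 10^9.
Dept IV: 18992²·(1 − 1564/18992)·23920/1564 = 5.0622394 × 10^9.
Sum = 1.2679982 × 10^10.
SE = √(1.2679982 × 10^10) = 112600.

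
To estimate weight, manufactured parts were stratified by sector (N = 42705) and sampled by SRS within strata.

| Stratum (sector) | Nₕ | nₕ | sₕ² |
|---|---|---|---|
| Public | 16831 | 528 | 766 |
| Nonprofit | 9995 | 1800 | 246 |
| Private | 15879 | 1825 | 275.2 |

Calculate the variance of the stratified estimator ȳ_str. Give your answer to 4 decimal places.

0.2429

Var(ȳ_str) = Σₕ Wₕ²(1 − fₕ)sₕ²/nₕ with Wₕ = Nₕ/N, N = 42705.
Public: Wₕ = 0.39412247; term = 0.39412247²·(1 − 0.03137069)·766/528 = 0.21828045.
Nonprofit: Wₕ = 0.23404754; term = 0.23404754²·(1 − 0.18009005)·246/1800 = 0.0061381416.
Private: Wₕ = 0.37183000; term = 0.37183000²·(1 − 0.11493167)·275.2/1825 = 0.01845233.
Sum = 0.24287092.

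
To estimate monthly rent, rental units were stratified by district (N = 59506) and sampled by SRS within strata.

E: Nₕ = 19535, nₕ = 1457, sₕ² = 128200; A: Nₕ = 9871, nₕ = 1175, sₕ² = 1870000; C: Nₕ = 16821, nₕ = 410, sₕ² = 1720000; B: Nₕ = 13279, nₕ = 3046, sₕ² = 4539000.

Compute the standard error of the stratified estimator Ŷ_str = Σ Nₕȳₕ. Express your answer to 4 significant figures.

1.236 × 10^6

Var(Ŷ_str) = Σₕ Nₕ²(1 − fₕ)sₕ²/nₕ.
E: 19535²·(1 − 1457/19535)·128200/1457 = 3.107365 × 10^10.
A: 9871²·(1 − 1175/9871)·1870000/1175 = 1.3661061 × 10^11.
C: 16821²·(1 − 410/16821)·1720000/410 = 1.158061 × 10^12.
B: 13279²·(1 − 3046/13279)·4539000/3046 = 2.0248769 × 10^11.
Sum = 1.528233 × 10^12.
SE = √(1.528233 × 10^12) = 1.236 × 10^6.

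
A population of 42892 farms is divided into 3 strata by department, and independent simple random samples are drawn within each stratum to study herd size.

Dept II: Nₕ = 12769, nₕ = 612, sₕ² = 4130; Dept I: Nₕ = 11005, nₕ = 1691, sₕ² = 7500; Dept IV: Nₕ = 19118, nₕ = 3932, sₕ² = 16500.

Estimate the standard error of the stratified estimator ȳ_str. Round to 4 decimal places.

1.2160

Var(ȳ_str) = Σₕ Wₕ²(1 − fₕ)sₕ²/nₕ with Wₕ = Nₕ/N, N = 42892.
Dept II: Wₕ = 0.29770120; term = 0.29770120²·(1 − 0.04792858)·4130/612 = 0.56941557.
Dept I: Wₕ = 0.25657465; term = 0.25657465²·(1 − 0.15365743)·7500/1691 = 0.24711058.
Dept IV: Wₕ = 0.44572414; term = 0.44572414²·(1 − 0.20567005)·16500/3932 = 0.66222214.
Sum = 1.4787483.
SE = √(1.4787483) = 1.2160.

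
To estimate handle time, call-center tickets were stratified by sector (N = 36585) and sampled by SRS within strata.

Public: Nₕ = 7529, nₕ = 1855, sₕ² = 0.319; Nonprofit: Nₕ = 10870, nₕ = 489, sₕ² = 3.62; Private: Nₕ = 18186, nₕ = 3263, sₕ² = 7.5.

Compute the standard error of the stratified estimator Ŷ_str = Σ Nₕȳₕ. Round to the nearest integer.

1211

Var(Ŷ_str) = Σₕ Nₕ²(1 − fₕ)sₕ²/nₕ.
Public: 7529²·(1 − 1855/7529)·0.319/1855 = 7346.3801.
Nonprofit: 10870²·(1 − 489/10870)·3.62/489 = 835349.94.
Private: 18186²·(1 − 3263/18186)·7.5/3263 = 623788.72.
Sum = 1.466485 × 10^6.
SE = √(1.466485 × 10^6) = 1211.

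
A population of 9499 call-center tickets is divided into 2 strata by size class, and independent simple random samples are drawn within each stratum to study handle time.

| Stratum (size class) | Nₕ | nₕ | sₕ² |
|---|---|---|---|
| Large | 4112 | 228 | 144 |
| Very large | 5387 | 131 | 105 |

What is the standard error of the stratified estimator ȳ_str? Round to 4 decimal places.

0.6027

Var(ȳ_str) = Σₕ Wₕ²(1 − fₕ)sₕ²/nₕ with Wₕ = Nₕ/N, N = 9499.
Large: Wₕ = 0.43288767; term = 0.43288767²·(1 − 0.05544747)·144/228 = 0.11179032.
Very large: Wₕ = 0.56711233; term = 0.56711233²·(1 − 0.02431780)·105/131 = 0.25151539.
Sum = 0.36330571.
SE = √(0.36330571) = 0.6027.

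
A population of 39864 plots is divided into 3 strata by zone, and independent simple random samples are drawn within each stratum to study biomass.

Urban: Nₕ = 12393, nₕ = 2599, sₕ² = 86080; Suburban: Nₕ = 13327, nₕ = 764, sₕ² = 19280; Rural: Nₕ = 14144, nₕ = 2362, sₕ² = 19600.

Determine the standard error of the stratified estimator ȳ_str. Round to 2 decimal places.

Var(ȳ_str) = Σₕ Wₕ²(1 − fₕ)sₕ²/nₕ with Wₕ = Nₕ/N, N = 39864.
Urban: Wₕ = 0.31088200; term = 0.31088200²·(1 − 0.20971516)·86080/2599 = 2.5297102.
Suburban: Wₕ = 0.33431166; term = 0.33431166²·(1 − 0.05732723)·19280/764 = 2.6587511.
Rural: Wₕ = 0.35480634; term = 0.35480634²·(1 − 0.16699661)·19600/2362 = 0.87017318.
Sum = 6.0586345.
SE = √(6.0586345) = 2.46.

2.46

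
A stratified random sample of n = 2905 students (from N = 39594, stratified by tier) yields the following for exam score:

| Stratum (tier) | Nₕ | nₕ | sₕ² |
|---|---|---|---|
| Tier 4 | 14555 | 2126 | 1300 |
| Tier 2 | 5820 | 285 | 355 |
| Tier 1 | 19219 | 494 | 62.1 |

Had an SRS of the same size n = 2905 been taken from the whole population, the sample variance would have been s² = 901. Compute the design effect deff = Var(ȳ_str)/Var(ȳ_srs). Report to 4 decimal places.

Var(ȳ_str) = Σ Wₕ²(1−fₕ)sₕ²/nₕ with Wₕ = Nₕ/39594:
  Tier 4: (14555/39594)²·(1−2126/14555)·1300/2126 = 0.070561813
  Tier 2: (5820/39594)²·(1−285/5820)·355/285 = 0.025595602
  Tier 1: (19219/39594)²·(1−494/19219)·62.1/494 = 0.028857487
  → Var(ȳ_str) = 0.1250149.
Var(ȳ_srs) = (1 − 2905/39594)·901/2905 = 0.28739893.
deff = 0.1250149 / 0.28739893 = 0.4350.

0.4350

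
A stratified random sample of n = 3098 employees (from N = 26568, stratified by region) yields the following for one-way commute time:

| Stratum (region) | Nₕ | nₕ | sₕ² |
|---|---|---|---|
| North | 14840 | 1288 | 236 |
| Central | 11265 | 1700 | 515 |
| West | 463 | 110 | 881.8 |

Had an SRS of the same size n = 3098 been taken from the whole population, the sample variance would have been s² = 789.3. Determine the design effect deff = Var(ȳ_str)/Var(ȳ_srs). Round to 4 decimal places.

Var(ȳ_str) = Σ Wₕ²(1−fₕ)sₕ²/nₕ with Wₕ = Nₕ/26568:
  North: (14840/26568)²·(1−1288/14840)·236/1288 = 0.052205434
  Central: (11265/26568)²·(1−1700/11265)·515/1700 = 0.046244145
  West: (463/26568)²·(1−110/463)·881.8/110 = 0.0018561599
  → Var(ȳ_str) = 0.10030574.
Var(ȳ_srs) = (1 − 3098/26568)·789.3/3098 = 0.2250686.
deff = 0.10030574 / 0.2250686 = 0.4457.

0.4457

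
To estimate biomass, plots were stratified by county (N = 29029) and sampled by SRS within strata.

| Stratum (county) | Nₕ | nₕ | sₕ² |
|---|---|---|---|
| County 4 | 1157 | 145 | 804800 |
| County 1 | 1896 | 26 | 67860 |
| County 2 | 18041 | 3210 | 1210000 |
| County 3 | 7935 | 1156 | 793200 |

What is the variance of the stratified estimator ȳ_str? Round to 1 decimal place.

182.2

Var(ȳ_str) = Σₕ Wₕ²(1 − fₕ)sₕ²/nₕ with Wₕ = Nₕ/N, N = 29029.
County 4: Wₕ = 0.03985670; term = 0.03985670²·(1 − 0.12532411)·804800/145 = 7.7120473.
County 1: Wₕ = 0.06531400; term = 0.06531400²·(1 − 0.01371308)·67860/26 = 10.981364.
County 2: Wₕ = 0.62148197; term = 0.62148197²·(1 − 0.17792805)·1210000/3210 = 119.68707.
County 3: Wₕ = 0.27334734; term = 0.27334734²·(1 − 0.14568368)·793200/1156 = 43.799917.
Sum = 182.1804.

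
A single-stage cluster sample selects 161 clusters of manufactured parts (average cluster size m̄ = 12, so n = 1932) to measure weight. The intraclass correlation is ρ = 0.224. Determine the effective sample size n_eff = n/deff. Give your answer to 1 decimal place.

deff = 1 + (12 − 1)·0.224 = 1 + 2.464 = 3.464.
n_eff = 1932 / 3.464 = 557.7.

557.7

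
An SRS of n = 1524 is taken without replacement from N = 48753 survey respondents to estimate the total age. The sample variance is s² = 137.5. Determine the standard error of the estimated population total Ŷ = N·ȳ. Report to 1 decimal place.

14413.3

Var(Ŷ) = N²·Var(ȳ) = N²·(1 − n/N)·s²/n.
f = 1524/48753 = 0.03125961; Var(ȳ) = 0.96874039·137.5/1524 = 0.087402758.
Var(Ŷ) = 48753² · 0.087402758 = 2.0774368 × 10^8.
SE(Ŷ) = √(2.0774368 × 10^8) = 14413.3.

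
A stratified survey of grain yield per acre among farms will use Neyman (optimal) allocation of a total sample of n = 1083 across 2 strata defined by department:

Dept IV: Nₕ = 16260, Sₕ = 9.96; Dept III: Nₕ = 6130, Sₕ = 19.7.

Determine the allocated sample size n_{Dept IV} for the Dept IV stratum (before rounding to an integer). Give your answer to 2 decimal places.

Neyman allocation: nₕ = n·NₕSₕ / Σⱼ NⱼSⱼ.
Σ NⱼSⱼ = 16260·9.96 + 6130·19.7 = 282710.6.
n_{Dept IV} = 1083·16260·9.96 / 282710.6 = 620.39.

620.39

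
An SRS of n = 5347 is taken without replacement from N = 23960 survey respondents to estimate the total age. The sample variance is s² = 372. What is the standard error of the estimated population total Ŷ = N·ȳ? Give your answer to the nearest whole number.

5570

Var(Ŷ) = N²·Var(ȳ) = N²·(1 − n/N)·s²/n.
f = 5347/23960 = 0.22316361; Var(ȳ) = 0.77683639·372/5347 = 0.054045846.
Var(Ŷ) = 23960² · 0.054045846 = 3.1026726 × 10^7.
SE(Ŷ) = √(3.1026726 × 10^7) = 5570.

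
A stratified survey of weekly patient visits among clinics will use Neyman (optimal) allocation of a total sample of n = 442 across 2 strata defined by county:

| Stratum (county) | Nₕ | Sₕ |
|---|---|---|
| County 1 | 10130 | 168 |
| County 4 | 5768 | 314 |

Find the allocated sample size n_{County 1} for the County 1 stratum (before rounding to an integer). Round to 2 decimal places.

214.12

Neyman allocation: nₕ = n·NₕSₕ / Σⱼ NⱼSⱼ.
Σ NⱼSⱼ = 10130·168 + 5768·314 = 3.512992 × 10^6.
n_{County 1} = 442·10130·168 / (3.512992 × 10^6) = 214.12.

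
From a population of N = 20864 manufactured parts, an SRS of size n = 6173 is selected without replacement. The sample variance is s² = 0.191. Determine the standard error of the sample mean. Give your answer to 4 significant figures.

Under SRS without replacement, Var(ȳ) = (1 − f)·s²/n with f = n/N = 6173/20864 = 0.29586848.
Var(ȳ) = (1 − 0.29586848)·0.191/6173 = 0.70413152·3.0941196 × 10^-5 = 2.1786671 × 10^-5.
SE(ȳ) = √(2.1786671 × 10^-5) = 0.004668.

0.004668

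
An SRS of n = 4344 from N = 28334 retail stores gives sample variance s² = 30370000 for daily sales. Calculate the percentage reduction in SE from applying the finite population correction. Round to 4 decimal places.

7.9845

f = n/N = 4344/28334 = 0.15331404.
SE_no-fpc = √(s²/n) = 83.613709; SE_fpc = √((1−f)s²/n) = 76.937606.
Ratio = √(1−f) = 0.92015540. Reduction = 100·(1 − 0.92015540) = 7.9845%.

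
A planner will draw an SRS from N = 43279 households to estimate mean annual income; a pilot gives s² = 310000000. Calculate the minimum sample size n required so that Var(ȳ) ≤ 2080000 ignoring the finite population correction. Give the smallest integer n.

Without fpc, n₀ = s²/D = 310000000/2080000 = 149.0385.
Rounding up, n = 150.

150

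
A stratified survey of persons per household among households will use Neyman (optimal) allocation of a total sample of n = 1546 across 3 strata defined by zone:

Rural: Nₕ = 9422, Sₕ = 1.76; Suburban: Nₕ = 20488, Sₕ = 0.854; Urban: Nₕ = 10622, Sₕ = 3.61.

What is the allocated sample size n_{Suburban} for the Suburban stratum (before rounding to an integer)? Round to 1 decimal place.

373.5

Neyman allocation: nₕ = n·NₕSₕ / Σⱼ NⱼSⱼ.
Σ NⱼSⱼ = 9422·1.76 + 20488·0.854 + 10622·3.61 = 72424.892.
n_{Suburban} = 1546·20488·0.854 / 72424.892 = 373.5.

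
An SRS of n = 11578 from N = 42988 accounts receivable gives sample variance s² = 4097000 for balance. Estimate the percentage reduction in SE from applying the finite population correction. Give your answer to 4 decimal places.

f = n/N = 11578/42988 = 0.26933098.
SE_no-fpc = √(s²/n) = 18.811187; SE_fpc = √((1−f)s²/n) = 16.079649.
Ratio = √(1−f) = 0.85479180. Reduction = 100·(1 − 0.85479180) = 14.5208%.

14.5208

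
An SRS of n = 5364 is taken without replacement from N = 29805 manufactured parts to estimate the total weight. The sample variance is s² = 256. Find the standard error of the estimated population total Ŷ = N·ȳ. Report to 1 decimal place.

Var(Ŷ) = N²·Var(ȳ) = N²·(1 − n/N)·s²/n.
f = 5364/29805 = 0.17996980; Var(ȳ) = 0.82003020·256/5364 = 0.039136415.
Var(Ŷ) = 29805² · 0.039136415 = 3.4766366 × 10^7.
SE(Ŷ) = √(3.4766366 × 10^7) = 5896.3.

5896.3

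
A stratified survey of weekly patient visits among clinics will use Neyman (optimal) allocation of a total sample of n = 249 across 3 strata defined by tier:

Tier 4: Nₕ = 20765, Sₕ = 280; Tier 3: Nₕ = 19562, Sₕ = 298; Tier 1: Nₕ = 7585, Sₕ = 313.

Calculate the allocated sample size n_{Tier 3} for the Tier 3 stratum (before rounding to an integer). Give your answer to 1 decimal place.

Neyman allocation: nₕ = n·NₕSₕ / Σⱼ NⱼSⱼ.
Σ NⱼSⱼ = 20765·280 + 19562·298 + 7585·313 = 1.4017781 × 10^7.
n_{Tier 3} = 249·19562·298 / (1.4017781 × 10^7) = 103.5.

103.5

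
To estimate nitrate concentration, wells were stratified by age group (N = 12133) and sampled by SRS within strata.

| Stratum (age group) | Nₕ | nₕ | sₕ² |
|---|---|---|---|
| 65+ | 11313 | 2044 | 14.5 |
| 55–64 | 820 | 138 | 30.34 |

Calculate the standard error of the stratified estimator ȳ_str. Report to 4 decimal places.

Var(ȳ_str) = Σₕ Wₕ²(1 − fₕ)sₕ²/nₕ with Wₕ = Nₕ/N, N = 12133.
65+: Wₕ = 0.93241573; term = 0.93241573²·(1 − 0.18067710)·14.5/2044 = 0.0050531406.
55–64: Wₕ = 0.06758427; term = 0.06758427²·(1 − 0.16829268)·30.34/138 = 8.3521507 × 10^-4.
Sum = 0.0058883557.
SE = √(0.0058883557) = 0.0767.

0.0767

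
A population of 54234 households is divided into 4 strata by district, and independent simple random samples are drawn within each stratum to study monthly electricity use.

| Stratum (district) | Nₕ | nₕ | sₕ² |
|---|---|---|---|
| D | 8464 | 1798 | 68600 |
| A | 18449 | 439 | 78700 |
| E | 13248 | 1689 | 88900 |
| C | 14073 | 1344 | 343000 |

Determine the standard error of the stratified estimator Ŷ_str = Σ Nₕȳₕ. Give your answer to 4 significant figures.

339800

Var(Ŷ_str) = Σₕ Nₕ²(1 − fₕ)sₕ²/nₕ.
D: 8464²·(1 − 1798/8464)·68600/1798 = 2.1526598 × 10^9.
A: 18449²·(1 − 439/18449)·78700/439 = 5.9565769 × 10^10.
E: 13248²·(1 − 1689/13248)·88900/1689 = 8.060142 × 10^9.
C: 14073²·(1 − 1344/14073)·343000/1344 = 4.57168 × 10^10.
Sum = 1.1549537 × 10^11.
SE = √(1.1549537 × 10^11) = 339800.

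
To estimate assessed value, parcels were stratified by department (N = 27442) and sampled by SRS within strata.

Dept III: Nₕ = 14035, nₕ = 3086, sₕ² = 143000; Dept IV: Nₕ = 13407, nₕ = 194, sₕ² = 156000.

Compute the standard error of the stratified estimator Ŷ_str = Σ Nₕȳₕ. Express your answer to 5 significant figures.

386740

Var(Ŷ_str) = Σₕ Nₕ²(1 − fₕ)sₕ²/nₕ.
Dept III: 14035²·(1 − 3086/14035)·143000/3086 = 7.1207705 × 10^9.
Dept IV: 13407²·(1 − 194/13407)·156000/194 = 1.4244785 × 10^11.
Sum = 1.4956862 × 10^11.
SE = √(1.4956862 × 10^11) = 386740.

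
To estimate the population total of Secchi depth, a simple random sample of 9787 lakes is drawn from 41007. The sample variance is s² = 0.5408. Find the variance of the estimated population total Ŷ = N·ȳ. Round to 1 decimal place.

Var(Ŷ) = N²·Var(ȳ) = N²·(1 − n/N)·s²/n.
f = 9787/41007 = 0.23866657; Var(ȳ) = 0.76133343·0.5408/9787 = 4.2068981 × 10^-5.
Var(Ŷ) = 41007² · (4.2068981 × 10^-5) = 70742.107.

70742.1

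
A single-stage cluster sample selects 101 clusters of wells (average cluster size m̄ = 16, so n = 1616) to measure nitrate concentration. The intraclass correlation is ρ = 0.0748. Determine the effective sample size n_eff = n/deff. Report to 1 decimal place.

deff = 1 + (16 − 1)·0.0748 = 1 + 1.122 = 2.122.
n_eff = 1616 / 2.122 = 761.5.

761.5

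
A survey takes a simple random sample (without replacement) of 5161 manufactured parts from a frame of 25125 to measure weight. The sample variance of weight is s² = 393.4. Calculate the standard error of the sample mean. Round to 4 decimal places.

0.2461

Under SRS without replacement, Var(ȳ) = (1 − f)·s²/n with f = n/N = 5161/25125 = 0.20541294.
Var(ȳ) = (1 − 0.20541294)·393.4/5161 = 0.79458706·0.076225538 = 0.060567826.
SE(ȳ) = √(0.060567826) = 0.2461.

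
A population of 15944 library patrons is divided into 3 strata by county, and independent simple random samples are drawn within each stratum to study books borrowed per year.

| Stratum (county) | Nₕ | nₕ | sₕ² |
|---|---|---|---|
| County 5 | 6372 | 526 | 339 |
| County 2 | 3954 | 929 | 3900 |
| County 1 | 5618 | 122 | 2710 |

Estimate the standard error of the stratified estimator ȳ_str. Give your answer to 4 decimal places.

1.7292

Var(ȳ_str) = Σₕ Wₕ²(1 − fₕ)sₕ²/nₕ with Wₕ = Nₕ/N, N = 15944.
County 5: Wₕ = 0.39964877; term = 0.39964877²·(1 − 0.08254865)·339/526 = 0.094439561.
County 2: Wₕ = 0.24799298; term = 0.24799298²·(1 − 0.23495195)·3900/929 = 0.19752241.
County 1: Wₕ = 0.35235825; term = 0.35235825²·(1 − 0.02171591)·2710/122 = 2.6980087.
Sum = 2.9899707.
SE = √(2.9899707) = 1.7292.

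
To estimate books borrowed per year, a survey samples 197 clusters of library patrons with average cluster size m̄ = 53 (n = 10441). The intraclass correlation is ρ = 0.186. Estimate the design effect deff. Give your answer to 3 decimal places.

10.672

deff = 1 + (53 − 1)·0.186 = 1 + 9.672 = 10.672.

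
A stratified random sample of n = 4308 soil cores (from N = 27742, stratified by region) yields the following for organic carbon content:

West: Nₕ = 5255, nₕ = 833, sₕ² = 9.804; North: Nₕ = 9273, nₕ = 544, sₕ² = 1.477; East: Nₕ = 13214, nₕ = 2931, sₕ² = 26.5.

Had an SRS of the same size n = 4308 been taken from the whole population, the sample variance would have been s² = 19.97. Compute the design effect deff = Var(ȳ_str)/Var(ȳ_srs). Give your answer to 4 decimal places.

0.5713

Var(ȳ_str) = Σ Wₕ²(1−fₕ)sₕ²/nₕ with Wₕ = Nₕ/27742:
  West: (5255/27742)²·(1−833/5255)·9.804/833 = 3.5536465 × 10^-4
  North: (9273/27742)²·(1−544/9273)·1.477/544 = 2.8555569 × 10^-4
  East: (13214/27742)²·(1−2931/13214)·26.5/2931 = 0.0015962785
  → Var(ȳ_str) = 0.0022371988.
Var(ȳ_srs) = (1 − 4308/27742)·19.97/4308 = 0.0039157146.
deff = 0.0022371988 / 0.0039157146 = 0.5713.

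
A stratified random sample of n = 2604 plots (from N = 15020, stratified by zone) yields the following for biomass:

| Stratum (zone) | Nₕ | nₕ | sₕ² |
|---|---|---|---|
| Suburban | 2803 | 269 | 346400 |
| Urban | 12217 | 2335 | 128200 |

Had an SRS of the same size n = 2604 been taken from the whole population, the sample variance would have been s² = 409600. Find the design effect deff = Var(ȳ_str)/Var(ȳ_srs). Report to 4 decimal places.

0.5378

Var(ȳ_str) = Σ Wₕ²(1−fₕ)sₕ²/nₕ with Wₕ = Nₕ/15020:
  Suburban: (2803/15020)²·(1−269/2803)·346400/269 = 40.542959
  Urban: (12217/15020)²·(1−2335/12217)·128200/2335 = 29.381279
  → Var(ȳ_str) = 69.924238.
Var(ȳ_srs) = (1 − 2604/15020)·409600/2604 = 130.02616.
deff = 69.924238 / 130.02616 = 0.5378.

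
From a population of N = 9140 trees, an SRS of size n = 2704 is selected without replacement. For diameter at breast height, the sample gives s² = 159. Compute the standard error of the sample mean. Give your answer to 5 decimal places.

Under SRS without replacement, Var(ȳ) = (1 − f)·s²/n with f = n/N = 2704/9140 = 0.29584245.
Var(ȳ) = (1 − 0.29584245)·159/2704 = 0.70415755·0.058801775 = 0.041405714.
SE(ȳ) = √(0.041405714) = 0.20348.

0.20348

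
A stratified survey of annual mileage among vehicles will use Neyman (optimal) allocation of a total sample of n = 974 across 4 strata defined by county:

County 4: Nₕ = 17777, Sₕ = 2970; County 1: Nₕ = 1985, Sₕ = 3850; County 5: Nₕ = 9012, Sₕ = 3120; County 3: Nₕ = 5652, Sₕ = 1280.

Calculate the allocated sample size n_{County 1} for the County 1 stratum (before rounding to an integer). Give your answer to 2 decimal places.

77.71

Neyman allocation: nₕ = n·NₕSₕ / Σⱼ NⱼSⱼ.
Σ NⱼSⱼ = 17777·2970 + 1985·3850 + 9012·3120 + 5652·1280 = 9.579194 × 10^7.
n_{County 1} = 974·1985·3850 / (9.579194 × 10^7) = 77.71.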